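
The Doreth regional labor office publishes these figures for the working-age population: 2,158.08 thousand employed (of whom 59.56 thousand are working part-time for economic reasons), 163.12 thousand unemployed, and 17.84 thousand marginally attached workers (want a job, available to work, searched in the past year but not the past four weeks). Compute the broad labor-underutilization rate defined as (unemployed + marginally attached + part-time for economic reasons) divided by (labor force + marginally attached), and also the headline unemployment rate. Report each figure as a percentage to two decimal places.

Labor force = 2,158.08 + 163.12 = 2,321.20 thousand.
Numerator = 163.12 + 17.84 + 59.56 = 240.52 thousand.
Denominator = 2,321.20 + 17.84 = 2,339.04 thousand.
Broad rate = 240.52 / 2,339.04 = 10.28%.
Headline unemployment rate = 163.12 / 2,321.20 = 7.03%.

Broad underutilization rate ≈ 10.28%; headline unemployment rate ≈ 7.03%.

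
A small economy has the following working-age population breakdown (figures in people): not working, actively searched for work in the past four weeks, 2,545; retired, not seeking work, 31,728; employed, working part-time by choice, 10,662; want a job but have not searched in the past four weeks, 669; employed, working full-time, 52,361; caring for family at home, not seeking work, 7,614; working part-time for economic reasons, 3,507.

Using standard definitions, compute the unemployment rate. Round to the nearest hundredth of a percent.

Unemployment rate ≈ 3.68%.

Employed = 10,662 + 52,361 + 3,507 = 66,530 (anyone who worked, including part-time for economic reasons, counts as employed).
Unemployed = 2,545.
Labor force = 66,530 + 2,545 = 69,075.
Unemployment rate = 2,545 / 69,075 = 3.68%.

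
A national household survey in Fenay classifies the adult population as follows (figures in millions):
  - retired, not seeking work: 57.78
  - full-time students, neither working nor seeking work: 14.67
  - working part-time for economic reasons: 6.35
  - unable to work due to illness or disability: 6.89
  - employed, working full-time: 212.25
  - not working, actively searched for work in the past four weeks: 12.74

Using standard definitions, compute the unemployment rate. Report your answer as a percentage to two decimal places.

Unemployment rate ≈ 5.51%.

Employed = 6.35 + 212.25 = 218.60 million (anyone who worked, including part-time for economic reasons, counts as employed).
Unemployed = 12.74 million.
Labor force = 218.60 + 12.74 = 231.34 million.
Unemployment rate = 12.74 / 231.34 = 5.51%.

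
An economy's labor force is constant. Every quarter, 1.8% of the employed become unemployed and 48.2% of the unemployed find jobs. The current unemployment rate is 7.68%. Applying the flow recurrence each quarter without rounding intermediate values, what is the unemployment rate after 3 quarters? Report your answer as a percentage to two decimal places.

Unemployment rate after three quarters ≈ 4.11%.

With a fixed labor force, u_{t+1} = u_t + s·(1−u_t) − f·u_t = u_t·(1−s−f) + s.
Here 1−s−f = 0.500 and s = 0.018.
u_1 = 0.076800 × 0.500 + 0.018 = 0.056400.
u_2 = 0.056400 × 0.500 + 0.018 = 0.046200.
u_3 = 0.046200 × 0.500 + 0.018 = 0.041100.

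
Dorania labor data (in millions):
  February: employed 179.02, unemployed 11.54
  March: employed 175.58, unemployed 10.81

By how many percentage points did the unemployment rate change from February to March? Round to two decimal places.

February: labor force = 179.02 + 11.54 = 190.56; u = 11.54/190.56 = 6.06%.
March: labor force = 175.58 + 10.81 = 186.39; u = 10.81/186.39 = 5.80%.
Change = 5.80% − 6.06% = −0.26 pp.

The unemployment rate changed by −0.26 percentage points.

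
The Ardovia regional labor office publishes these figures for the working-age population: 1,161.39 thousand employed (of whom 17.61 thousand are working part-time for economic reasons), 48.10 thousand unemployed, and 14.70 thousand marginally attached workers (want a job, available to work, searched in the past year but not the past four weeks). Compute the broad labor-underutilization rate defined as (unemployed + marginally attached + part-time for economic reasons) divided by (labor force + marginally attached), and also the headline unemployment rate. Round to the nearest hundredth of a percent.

Labor force = 1,161.39 + 48.10 = 1,209.49 thousand.
Numerator = 48.10 + 14.70 + 17.61 = 80.41 thousand.
Denominator = 1,209.49 + 14.70 = 1,224.19 thousand.
Broad rate = 80.41 / 1,224.19 = 6.57%.
Headline unemployment rate = 48.10 / 1,209.49 = 3.98%.

Broad underutilization rate ≈ 6.57%; headline unemployment rate ≈ 3.98%.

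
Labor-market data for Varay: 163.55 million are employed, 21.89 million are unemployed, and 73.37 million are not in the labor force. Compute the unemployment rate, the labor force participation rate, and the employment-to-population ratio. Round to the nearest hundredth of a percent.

Labor force = employed + unemployed = 163.55 + 21.89 = 185.44 million.
Working-age population = 185.44 + 73.37 = 258.81 million.
Unemployment rate = 21.89 / 185.44 = 11.80%.
Labor force participation rate = 185.44 / 258.81 = 71.65%.
Employment-population ratio = 163.55 / 258.81 = 63.19%.

Unemployment rate ≈ 11.80%; labor force participation rate ≈ 71.65%; employment-population ratio ≈ 63.19%.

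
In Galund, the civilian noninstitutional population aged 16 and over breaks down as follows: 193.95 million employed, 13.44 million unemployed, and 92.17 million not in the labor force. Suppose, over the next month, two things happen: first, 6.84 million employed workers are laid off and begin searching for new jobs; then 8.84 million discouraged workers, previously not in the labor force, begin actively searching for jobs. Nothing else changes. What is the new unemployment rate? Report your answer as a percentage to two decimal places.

Initially, labor force = 193.95 + 13.44 = 207.39 million, so u = 13.44/207.39 = 6.48%.
After the first change, employed falls and unemployed rises by 6.84; labor force unchanged → E = 187.11, U = 20.28, labor force = 207.39 million.
After the second change, unemployed and labor force both rise by 8.84 → E = 187.11, U = 29.12, labor force = 216.23 million.
New unemployment rate = 29.12 / 216.23 = 13.47%.

New unemployment rate ≈ 13.47%.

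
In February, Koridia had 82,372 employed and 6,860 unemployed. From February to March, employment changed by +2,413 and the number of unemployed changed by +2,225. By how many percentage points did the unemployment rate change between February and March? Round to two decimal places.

February: labor force = 82,372 + 6,860 = 89,232; u = 6,860/89,232 = 7.69%.
March: labor force = 84,785 + 9,085 = 93,870; u = 9,085/93,870 = 9.68%.
Change = 9.68% − 7.69% = +1.99 pp.

The unemployment rate changed by +1.99 percentage points.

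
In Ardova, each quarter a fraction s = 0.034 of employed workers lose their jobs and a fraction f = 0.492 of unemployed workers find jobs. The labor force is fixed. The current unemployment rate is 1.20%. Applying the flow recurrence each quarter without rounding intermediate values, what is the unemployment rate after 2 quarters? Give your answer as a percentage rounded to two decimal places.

With a fixed labor force, u_{t+1} = u_t + s·(1−u_t) − f·u_t = u_t·(1−s−f) + s.
Here 1−s−f = 0.474 and s = 0.034.
u_1 = 0.012000 × 0.474 + 0.034 = 0.039688.
u_2 = 0.039688 × 0.474 + 0.034 = 0.052812.

Unemployment rate after two quarters ≈ 5.28%.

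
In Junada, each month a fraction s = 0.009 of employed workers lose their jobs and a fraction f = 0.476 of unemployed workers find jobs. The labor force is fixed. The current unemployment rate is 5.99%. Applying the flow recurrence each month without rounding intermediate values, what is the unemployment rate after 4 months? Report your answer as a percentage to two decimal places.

With a fixed labor force, u_{t+1} = u_t + s·(1−u_t) − f·u_t = u_t·(1−s−f) + s.
Here 1−s−f = 0.515 and s = 0.009.
u_1 = 0.059900 × 0.515 + 0.009 = 0.039849.
u_2 = 0.039849 × 0.515 + 0.009 = 0.029522.
u_3 = 0.029522 × 0.515 + 0.009 = 0.024204.
u_4 = 0.024204 × 0.515 + 0.009 = 0.021465.

Unemployment rate after four months ≈ 2.15%.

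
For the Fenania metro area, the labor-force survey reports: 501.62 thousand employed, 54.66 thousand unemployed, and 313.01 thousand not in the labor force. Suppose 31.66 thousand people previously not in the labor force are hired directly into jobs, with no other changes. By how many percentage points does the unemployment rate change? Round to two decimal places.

The unemployment rate changes by −0.53 percentage points.

Initially, labor force = 501.62 + 54.66 = 556.28 thousand, so u = 54.66/556.28 = 9.83%.
After the change, employed and labor force both rise by 31.66; unemployed unchanged → E = 533.28, U = 54.66, labor force = 587.94 thousand.
New unemployment rate = 54.66 / 587.94 = 9.30%.
Change = 9.30% − 9.83% = −0.53 percentage points.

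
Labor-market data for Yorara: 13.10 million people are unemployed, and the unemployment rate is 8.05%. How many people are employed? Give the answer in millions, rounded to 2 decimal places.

About 149.63 million are employed.

Labor force = U / u = 13.10 / 0.0805 ≈ 162.73 million.
Employed = labor force − unemployed = 162.73 − 13.10 = 149.63 million.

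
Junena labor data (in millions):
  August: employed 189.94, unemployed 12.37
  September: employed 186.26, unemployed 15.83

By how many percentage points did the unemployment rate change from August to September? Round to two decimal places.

The unemployment rate changed by +1.72 percentage points.

August: labor force = 189.94 + 12.37 = 202.31; u = 12.37/202.31 = 6.11%.
September: labor force = 186.26 + 15.83 = 202.09; u = 15.83/202.09 = 7.83%.
Change = 7.83% − 6.11% = +1.72 pp.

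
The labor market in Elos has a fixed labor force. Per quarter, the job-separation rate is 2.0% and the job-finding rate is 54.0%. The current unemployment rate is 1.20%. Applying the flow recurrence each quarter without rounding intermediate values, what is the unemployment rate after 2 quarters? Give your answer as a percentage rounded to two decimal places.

Unemployment rate after two quarters ≈ 3.11%.

With a fixed labor force, u_{t+1} = u_t + s·(1−u_t) − f·u_t = u_t·(1−s−f) + s.
Here 1−s−f = 0.440 and s = 0.020.
u_1 = 0.012000 × 0.440 + 0.020 = 0.025280.
u_2 = 0.025280 × 0.440 + 0.020 = 0.031123.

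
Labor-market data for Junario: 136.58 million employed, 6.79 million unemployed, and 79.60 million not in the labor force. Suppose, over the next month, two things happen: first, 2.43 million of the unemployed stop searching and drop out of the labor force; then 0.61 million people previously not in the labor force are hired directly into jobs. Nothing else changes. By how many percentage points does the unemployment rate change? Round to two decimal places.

Initially, labor force = 136.58 + 6.79 = 143.37 million, so u = 6.79/143.37 = 4.74%.
After the first change, unemployed and labor force both fall by 2.43 → E = 136.58, U = 4.36, labor force = 140.94 million.
After the second change, employed and labor force both rise by 0.61; unemployed unchanged → E = 137.19, U = 4.36, labor force = 141.55 million.
New unemployment rate = 4.36 / 141.55 = 3.08%.
Change = 3.08% − 4.74% = −1.66 percentage points.

The unemployment rate changes by −1.66 percentage points.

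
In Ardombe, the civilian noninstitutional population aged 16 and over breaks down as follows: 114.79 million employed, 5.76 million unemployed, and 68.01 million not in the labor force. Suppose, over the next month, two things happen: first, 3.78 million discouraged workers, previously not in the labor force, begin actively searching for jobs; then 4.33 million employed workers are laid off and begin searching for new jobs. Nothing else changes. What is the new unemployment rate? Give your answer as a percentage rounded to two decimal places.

New unemployment rate ≈ 11.16%.

Initially, labor force = 114.79 + 5.76 = 120.55 million, so u = 5.76/120.55 = 4.78%.
After the first change, unemployed and labor force both rise by 3.78 → E = 114.79, U = 9.54, labor force = 124.33 million.
After the second change, employed falls and unemployed rises by 4.33; labor force unchanged → E = 110.46, U = 13.87, labor force = 124.33 million.
New unemployment rate = 13.87 / 124.33 = 11.16%.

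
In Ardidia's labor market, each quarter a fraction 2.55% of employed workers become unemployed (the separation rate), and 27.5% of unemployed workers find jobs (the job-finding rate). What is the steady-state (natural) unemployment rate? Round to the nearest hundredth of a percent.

Steady-state unemployment rate ≈ 8.49%.

At steady state the flows balance: s·E = f·U, so U/(E+U) = s/(s+f).
u* = 2.55 / (2.55 + 27.5) = 2.55 / 30.05 = 8.49%.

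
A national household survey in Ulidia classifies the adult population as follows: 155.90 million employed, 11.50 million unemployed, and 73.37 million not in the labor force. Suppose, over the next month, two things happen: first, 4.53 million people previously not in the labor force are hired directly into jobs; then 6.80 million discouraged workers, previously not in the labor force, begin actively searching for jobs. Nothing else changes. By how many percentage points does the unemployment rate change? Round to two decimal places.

Initially, labor force = 155.90 + 11.50 = 167.40 million, so u = 11.50/167.40 = 6.87%.
After the first change, employed and labor force both rise by 4.53; unemployed unchanged → E = 160.43, U = 11.50, labor force = 171.93 million.
After the second change, unemployed and labor force both rise by 6.80 → E = 160.43, U = 18.30, labor force = 178.73 million.
New unemployment rate = 18.30 / 178.73 = 10.24%.
Change = 10.24% − 6.87% = +3.37 percentage points.

The unemployment rate changes by +3.37 percentage points.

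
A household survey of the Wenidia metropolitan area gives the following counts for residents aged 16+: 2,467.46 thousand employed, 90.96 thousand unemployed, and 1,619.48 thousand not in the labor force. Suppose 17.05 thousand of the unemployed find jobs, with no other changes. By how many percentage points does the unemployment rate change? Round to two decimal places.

The unemployment rate changes by −0.67 percentage points.

Initially, labor force = 2,467.46 + 90.96 = 2,558.42 thousand, so u = 90.96/2,558.42 = 3.56%.
After the change, unemployed falls and employed rises by 17.05; labor force unchanged → E = 2,484.51, U = 73.91, labor force = 2,558.42 thousand.
New unemployment rate = 73.91 / 2,558.42 = 2.89%.
Change = 2.89% − 3.56% = −0.67 percentage points.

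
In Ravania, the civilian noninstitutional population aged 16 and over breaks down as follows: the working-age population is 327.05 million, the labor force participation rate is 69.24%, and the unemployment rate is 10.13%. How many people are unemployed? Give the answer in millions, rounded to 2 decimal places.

Labor force = 0.6924 × 327.05 = 226.45 million.
Unemployed = 0.1013 × 226.45 ≈ 22.94 million.

About 22.94 million are unemployed.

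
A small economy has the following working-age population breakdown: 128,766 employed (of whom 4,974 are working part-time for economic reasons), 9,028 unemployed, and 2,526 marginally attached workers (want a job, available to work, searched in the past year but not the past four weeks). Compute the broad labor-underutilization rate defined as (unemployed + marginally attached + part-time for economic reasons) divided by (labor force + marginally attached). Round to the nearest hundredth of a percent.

Broad underutilization rate ≈ 11.78%.

Labor force = 128,766 + 9,028 = 137,794.
Numerator = 9,028 + 2,526 + 4,974 = 16,528.
Denominator = 137,794 + 2,526 = 140,320.
Broad rate = 16,528 / 140,320 = 11.78%.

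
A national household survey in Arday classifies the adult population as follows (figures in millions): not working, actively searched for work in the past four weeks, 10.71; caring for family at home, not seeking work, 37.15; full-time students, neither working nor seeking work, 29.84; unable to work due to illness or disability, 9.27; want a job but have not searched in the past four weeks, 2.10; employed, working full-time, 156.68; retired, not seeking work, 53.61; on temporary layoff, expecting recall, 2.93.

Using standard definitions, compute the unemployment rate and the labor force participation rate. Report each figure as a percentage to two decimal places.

Employed = 156.68 million.
Unemployed = 10.71 + 2.93 = 13.64 million (jobless and actively searching, or on temporary layoff).
Labor force = 156.68 + 13.64 = 170.32 million.
Not in labor force = 37.15 + 29.84 + 9.27 + 2.10 + 53.61 = 131.97 million (those not working and not actively searching are outside the labor force — including those who want a job but have given up searching).
Civilian working-age population = 170.32 + 131.97 = 302.29 million.
Unemployment rate = 13.64 / 170.32 = 8.01%.
Labor force participation rate = 170.32 / 302.29 = 56.34%.

Unemployment rate ≈ 8.01%; labor force participation rate ≈ 56.34%.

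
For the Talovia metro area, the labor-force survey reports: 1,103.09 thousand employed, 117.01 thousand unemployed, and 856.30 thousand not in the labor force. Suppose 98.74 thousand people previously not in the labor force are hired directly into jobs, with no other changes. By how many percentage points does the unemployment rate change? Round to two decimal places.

Initially, labor force = 1,103.09 + 117.01 = 1,220.10 thousand, so u = 117.01/1,220.10 = 9.59%.
After the change, employed and labor force both rise by 98.74; unemployed unchanged → E = 1,201.83, U = 117.01, labor force = 1,318.84 thousand.
New unemployment rate = 117.01 / 1,318.84 = 8.87%.
Change = 8.87% − 9.59% = −0.72 percentage points.

The unemployment rate changes by −0.72 percentage points.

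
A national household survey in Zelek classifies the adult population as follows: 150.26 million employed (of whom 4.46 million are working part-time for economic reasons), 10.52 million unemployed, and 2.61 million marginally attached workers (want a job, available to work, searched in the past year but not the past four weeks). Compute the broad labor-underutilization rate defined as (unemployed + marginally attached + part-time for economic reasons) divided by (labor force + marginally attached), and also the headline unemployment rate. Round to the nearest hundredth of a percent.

Broad underutilization rate ≈ 10.77%; headline unemployment rate ≈ 6.54%.

Labor force = 150.26 + 10.52 = 160.78 million.
Numerator = 10.52 + 2.61 + 4.46 = 17.59 million.
Denominator = 160.78 + 2.61 = 163.39 million.
Broad rate = 17.59 / 163.39 = 10.77%.
Headline unemployment rate = 10.52 / 160.78 = 6.54%.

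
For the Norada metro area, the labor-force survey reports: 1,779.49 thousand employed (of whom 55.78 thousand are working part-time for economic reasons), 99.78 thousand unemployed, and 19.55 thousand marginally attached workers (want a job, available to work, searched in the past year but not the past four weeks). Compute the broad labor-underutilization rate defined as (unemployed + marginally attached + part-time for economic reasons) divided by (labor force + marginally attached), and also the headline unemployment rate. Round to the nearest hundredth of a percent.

Labor force = 1,779.49 + 99.78 = 1,879.27 thousand.
Numerator = 99.78 + 19.55 + 55.78 = 175.11 thousand.
Denominator = 1,879.27 + 19.55 = 1,898.82 thousand.
Broad rate = 175.11 / 1,898.82 = 9.22%.
Headline unemployment rate = 99.78 / 1,879.27 = 5.31%.

Broad underutilization rate ≈ 9.22%; headline unemployment rate ≈ 5.31%.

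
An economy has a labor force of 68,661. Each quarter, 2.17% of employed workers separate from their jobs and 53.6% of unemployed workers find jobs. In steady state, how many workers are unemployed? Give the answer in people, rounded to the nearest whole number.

About 2,672 are unemployed in steady state.

Steady-state unemployment rate u* = s/(s+f) = 2.17/(2.17+53.6) = 0.038910.
Unemployed = u* × labor force = 0.038910 × 68,661 ≈ 2,672.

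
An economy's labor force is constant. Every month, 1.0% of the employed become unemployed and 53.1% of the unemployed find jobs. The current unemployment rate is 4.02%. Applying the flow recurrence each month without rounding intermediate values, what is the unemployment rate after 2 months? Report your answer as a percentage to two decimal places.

Unemployment rate after two months ≈ 2.31%.

With a fixed labor force, u_{t+1} = u_t + s·(1−u_t) − f·u_t = u_t·(1−s−f) + s.
Here 1−s−f = 0.459 and s = 0.010.
u_1 = 0.040200 × 0.459 + 0.010 = 0.028452.
u_2 = 0.028452 × 0.459 + 0.010 = 0.023059.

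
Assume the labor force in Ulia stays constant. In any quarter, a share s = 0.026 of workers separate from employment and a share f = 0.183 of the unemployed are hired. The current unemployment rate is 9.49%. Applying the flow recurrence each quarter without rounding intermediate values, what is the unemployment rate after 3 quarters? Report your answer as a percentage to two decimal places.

Unemployment rate after three quarters ≈ 10.98%.

With a fixed labor force, u_{t+1} = u_t + s·(1−u_t) − f·u_t = u_t·(1−s−f) + s.
Here 1−s−f = 0.791 and s = 0.026.
u_1 = 0.094900 × 0.791 + 0.026 = 0.101066.
u_2 = 0.101066 × 0.791 + 0.026 = 0.105943.
u_3 = 0.105943 × 0.791 + 0.026 = 0.109801.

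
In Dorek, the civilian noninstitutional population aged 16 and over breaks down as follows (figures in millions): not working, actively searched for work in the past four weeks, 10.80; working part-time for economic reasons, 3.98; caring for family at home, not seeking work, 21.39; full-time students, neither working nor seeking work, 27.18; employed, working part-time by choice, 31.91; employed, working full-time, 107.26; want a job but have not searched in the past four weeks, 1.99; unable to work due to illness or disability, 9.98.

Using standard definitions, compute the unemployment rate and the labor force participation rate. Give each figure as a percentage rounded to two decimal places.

Employed = 3.98 + 31.91 + 107.26 = 143.15 million (anyone who worked, including part-time for economic reasons, counts as employed).
Unemployed = 10.80 million.
Labor force = 143.15 + 10.80 = 153.95 million.
Not in labor force = 21.39 + 27.18 + 1.99 + 9.98 = 60.54 million (those not working and not actively searching are outside the labor force — including those who want a job but have given up searching).
Civilian working-age population = 153.95 + 60.54 = 214.49 million.
Unemployment rate = 10.80 / 153.95 = 7.02%.
Labor force participation rate = 153.95 / 214.49 = 71.77%.

Unemployment rate ≈ 7.02%; labor force participation rate ≈ 71.77%.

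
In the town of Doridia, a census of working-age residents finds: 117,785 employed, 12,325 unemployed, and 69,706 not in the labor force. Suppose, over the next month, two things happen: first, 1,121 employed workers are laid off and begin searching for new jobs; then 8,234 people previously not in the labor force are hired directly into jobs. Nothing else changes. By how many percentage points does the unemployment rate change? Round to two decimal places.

The unemployment rate changes by +0.25 percentage points.

Initially, labor force = 117,785 + 12,325 = 130,110, so u = 12,325/130,110 = 9.47%.
After the first change, employed falls and unemployed rises by 1,121; labor force unchanged → E = 116,664, U = 13,446, labor force = 130,110.
After the second change, employed and labor force both rise by 8,234; unemployed unchanged → E = 124,898, U = 13,446, labor force = 138,344.
New unemployment rate = 13,446 / 138,344 = 9.72%.
Change = 9.72% − 9.47% = +0.25 percentage points.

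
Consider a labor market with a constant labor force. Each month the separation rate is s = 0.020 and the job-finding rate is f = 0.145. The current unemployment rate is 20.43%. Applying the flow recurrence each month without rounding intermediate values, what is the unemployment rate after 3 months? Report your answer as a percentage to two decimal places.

With a fixed labor force, u_{t+1} = u_t + s·(1−u_t) − f·u_t = u_t·(1−s−f) + s.
Here 1−s−f = 0.835 and s = 0.020.
u_1 = 0.204300 × 0.835 + 0.020 = 0.190590.
u_2 = 0.190590 × 0.835 + 0.020 = 0.179143.
u_3 = 0.179143 × 0.835 + 0.020 = 0.169584.

Unemployment rate after three months ≈ 16.96%.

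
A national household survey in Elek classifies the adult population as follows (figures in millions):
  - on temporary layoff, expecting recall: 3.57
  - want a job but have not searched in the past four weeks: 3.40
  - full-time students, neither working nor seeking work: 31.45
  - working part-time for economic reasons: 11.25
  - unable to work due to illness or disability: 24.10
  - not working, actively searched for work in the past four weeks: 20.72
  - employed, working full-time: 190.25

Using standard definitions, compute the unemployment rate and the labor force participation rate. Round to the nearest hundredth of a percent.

Employed = 11.25 + 190.25 = 201.50 million (anyone who worked, including part-time for economic reasons, counts as employed).
Unemployed = 3.57 + 20.72 = 24.29 million (jobless and actively searching, or on temporary layoff).
Labor force = 201.50 + 24.29 = 225.79 million.
Not in labor force = 3.40 + 31.45 + 24.10 = 58.95 million (those not working and not actively searching are outside the labor force — including those who want a job but have given up searching).
Civilian working-age population = 225.79 + 58.95 = 284.74 million.
Unemployment rate = 24.29 / 225.79 = 10.76%.
Labor force participation rate = 225.79 / 284.74 = 79.30%.

Unemployment rate ≈ 10.76%; labor force participation rate ≈ 79.30%.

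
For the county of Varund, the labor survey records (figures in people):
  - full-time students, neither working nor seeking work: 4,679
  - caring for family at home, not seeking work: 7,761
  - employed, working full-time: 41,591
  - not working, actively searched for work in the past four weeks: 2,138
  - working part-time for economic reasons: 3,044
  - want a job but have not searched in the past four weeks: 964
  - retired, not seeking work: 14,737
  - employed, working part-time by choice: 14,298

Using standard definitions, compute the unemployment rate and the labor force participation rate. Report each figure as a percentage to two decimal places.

Unemployment rate ≈ 3.50%; labor force participation rate ≈ 68.46%.

Employed = 41,591 + 3,044 + 14,298 = 58,933 (anyone who worked, including part-time for economic reasons, counts as employed).
Unemployed = 2,138.
Labor force = 58,933 + 2,138 = 61,071.
Not in labor force = 4,679 + 7,761 + 964 + 14,737 = 28,141 (those not working and not actively searching are outside the labor force — including those who want a job but have given up searching).
Civilian working-age population = 61,071 + 28,141 = 89,212.
Unemployment rate = 2,138 / 61,071 = 3.50%.
Labor force participation rate = 61,071 / 89,212 = 68.46%.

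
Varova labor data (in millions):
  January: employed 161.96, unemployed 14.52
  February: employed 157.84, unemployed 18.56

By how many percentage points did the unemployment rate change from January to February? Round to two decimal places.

January: labor force = 161.96 + 14.52 = 176.48; u = 14.52/176.48 = 8.23%.
February: labor force = 157.84 + 18.56 = 176.40; u = 18.56/176.40 = 10.52%.
Change = 10.52% − 8.23% = +2.29 pp.

The unemployment rate changed by +2.29 percentage points.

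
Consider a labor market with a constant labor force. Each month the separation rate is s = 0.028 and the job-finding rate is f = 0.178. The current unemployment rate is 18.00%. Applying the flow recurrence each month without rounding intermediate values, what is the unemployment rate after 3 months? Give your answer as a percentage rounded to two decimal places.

With a fixed labor force, u_{t+1} = u_t + s·(1−u_t) − f·u_t = u_t·(1−s−f) + s.
Here 1−s−f = 0.794 and s = 0.028.
u_1 = 0.180000 × 0.794 + 0.028 = 0.170920.
u_2 = 0.170920 × 0.794 + 0.028 = 0.163710.
u_3 = 0.163710 × 0.794 + 0.028 = 0.157986.

Unemployment rate after three months ≈ 15.80%.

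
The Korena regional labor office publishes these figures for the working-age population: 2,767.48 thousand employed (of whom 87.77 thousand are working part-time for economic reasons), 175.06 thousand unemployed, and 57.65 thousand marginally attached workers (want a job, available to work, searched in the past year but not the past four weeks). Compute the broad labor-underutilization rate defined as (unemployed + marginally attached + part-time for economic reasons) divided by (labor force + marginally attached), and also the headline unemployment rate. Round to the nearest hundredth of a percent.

Labor force = 2,767.48 + 175.06 = 2,942.54 thousand.
Numerator = 175.06 + 57.65 + 87.77 = 320.48 thousand.
Denominator = 2,942.54 + 57.65 = 3,000.19 thousand.
Broad rate = 320.48 / 3,000.19 = 10.68%.
Headline unemployment rate = 175.06 / 2,942.54 = 5.95%.

Broad underutilization rate ≈ 10.68%; headline unemployment rate ≈ 5.95%.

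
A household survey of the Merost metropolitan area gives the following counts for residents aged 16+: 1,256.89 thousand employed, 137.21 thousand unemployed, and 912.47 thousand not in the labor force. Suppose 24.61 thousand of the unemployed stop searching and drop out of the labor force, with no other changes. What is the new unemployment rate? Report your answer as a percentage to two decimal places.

New unemployment rate ≈ 8.22%.

Initially, labor force = 1,256.89 + 137.21 = 1,394.10 thousand, so u = 137.21/1,394.10 = 9.84%.
After the change, unemployed and labor force both fall by 24.61 → E = 1,256.89, U = 112.60, labor force = 1,369.49 thousand.
New unemployment rate = 112.60 / 1,369.49 = 8.22%.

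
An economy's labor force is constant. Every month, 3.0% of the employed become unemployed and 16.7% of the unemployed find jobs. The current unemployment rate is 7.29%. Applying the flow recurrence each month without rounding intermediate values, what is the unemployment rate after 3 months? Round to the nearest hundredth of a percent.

Unemployment rate after three months ≈ 11.12%.

With a fixed labor force, u_{t+1} = u_t + s·(1−u_t) − f·u_t = u_t·(1−s−f) + s.
Here 1−s−f = 0.803 and s = 0.030.
u_1 = 0.072900 × 0.803 + 0.030 = 0.088539.
u_2 = 0.088539 × 0.803 + 0.030 = 0.101097.
u_3 = 0.101097 × 0.803 + 0.030 = 0.111181.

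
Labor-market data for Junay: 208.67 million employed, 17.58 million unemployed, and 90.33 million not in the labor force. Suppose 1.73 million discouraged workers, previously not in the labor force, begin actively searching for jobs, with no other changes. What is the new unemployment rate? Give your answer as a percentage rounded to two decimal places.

Initially, labor force = 208.67 + 17.58 = 226.25 million, so u = 17.58/226.25 = 7.77%.
After the change, unemployed and labor force both rise by 1.73 → E = 208.67, U = 19.31, labor force = 227.98 million.
New unemployment rate = 19.31 / 227.98 = 8.47%.

New unemployment rate ≈ 8.47%.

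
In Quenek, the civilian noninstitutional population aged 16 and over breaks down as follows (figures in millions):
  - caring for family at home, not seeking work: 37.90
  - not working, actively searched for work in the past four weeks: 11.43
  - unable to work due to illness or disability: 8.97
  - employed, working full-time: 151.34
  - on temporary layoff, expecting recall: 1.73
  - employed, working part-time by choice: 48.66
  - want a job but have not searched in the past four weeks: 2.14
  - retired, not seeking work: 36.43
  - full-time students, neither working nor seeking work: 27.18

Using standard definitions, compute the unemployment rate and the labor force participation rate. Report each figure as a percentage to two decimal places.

Unemployment rate ≈ 6.17%; labor force participation rate ≈ 65.43%.

Employed = 151.34 + 48.66 = 200.00 million.
Unemployed = 11.43 + 1.73 = 13.16 million (jobless and actively searching, or on temporary layoff).
Labor force = 200.00 + 13.16 = 213.16 million.
Not in labor force = 37.90 + 8.97 + 2.14 + 36.43 + 27.18 = 112.62 million (those not working and not actively searching are outside the labor force — including those who want a job but have given up searching).
Civilian working-age population = 213.16 + 112.62 = 325.78 million.
Unemployment rate = 13.16 / 213.16 = 6.17%.
Labor force participation rate = 213.16 / 325.78 = 65.43%.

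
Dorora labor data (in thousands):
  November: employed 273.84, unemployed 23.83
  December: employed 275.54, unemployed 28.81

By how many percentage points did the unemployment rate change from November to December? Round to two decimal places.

The unemployment rate changed by +1.46 percentage points.

November: labor force = 273.84 + 23.83 = 297.67; u = 23.83/297.67 = 8.01%.
December: labor force = 275.54 + 28.81 = 304.35; u = 28.81/304.35 = 9.47%.
Change = 9.47% − 8.01% = +1.46 pp.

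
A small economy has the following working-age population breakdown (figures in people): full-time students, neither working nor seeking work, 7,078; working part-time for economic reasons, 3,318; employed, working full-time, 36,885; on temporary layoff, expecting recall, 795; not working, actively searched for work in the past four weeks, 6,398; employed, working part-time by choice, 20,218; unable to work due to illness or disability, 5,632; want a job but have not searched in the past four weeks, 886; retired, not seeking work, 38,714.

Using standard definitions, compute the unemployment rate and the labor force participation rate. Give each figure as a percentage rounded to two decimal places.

Unemployment rate ≈ 10.64%; labor force participation rate ≈ 56.38%.

Employed = 3,318 + 36,885 + 20,218 = 60,421 (anyone who worked, including part-time for economic reasons, counts as employed).
Unemployed = 795 + 6,398 = 7,193 (jobless and actively searching, or on temporary layoff).
Labor force = 60,421 + 7,193 = 67,614.
Not in labor force = 7,078 + 5,632 + 886 + 38,714 = 52,310 (those not working and not actively searching are outside the labor force — including those who want a job but have given up searching).
Civilian working-age population = 67,614 + 52,310 = 119,924.
Unemployment rate = 7,193 / 67,614 = 10.64%.
Labor force participation rate = 67,614 / 119,924 = 56.38%.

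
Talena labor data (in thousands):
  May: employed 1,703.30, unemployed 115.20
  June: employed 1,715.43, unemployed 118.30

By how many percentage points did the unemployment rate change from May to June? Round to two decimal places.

May: labor force = 1,703.30 + 115.20 = 1,818.50; u = 115.20/1,818.50 = 6.33%.
June: labor force = 1,715.43 + 118.30 = 1,833.73; u = 118.30/1,833.73 = 6.45%.
Change = 6.45% − 6.33% = +0.12 pp.

The unemployment rate changed by +0.12 percentage points.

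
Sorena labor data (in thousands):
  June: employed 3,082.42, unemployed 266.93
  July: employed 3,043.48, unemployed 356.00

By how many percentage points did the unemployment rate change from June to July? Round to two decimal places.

June: labor force = 3,082.42 + 266.93 = 3,349.35; u = 266.93/3,349.35 = 7.97%.
July: labor force = 3,043.48 + 356.00 = 3,399.48; u = 356.00/3,399.48 = 10.47%.
Change = 10.47% − 7.97% = +2.50 pp.

The unemployment rate changed by +2.50 percentage points.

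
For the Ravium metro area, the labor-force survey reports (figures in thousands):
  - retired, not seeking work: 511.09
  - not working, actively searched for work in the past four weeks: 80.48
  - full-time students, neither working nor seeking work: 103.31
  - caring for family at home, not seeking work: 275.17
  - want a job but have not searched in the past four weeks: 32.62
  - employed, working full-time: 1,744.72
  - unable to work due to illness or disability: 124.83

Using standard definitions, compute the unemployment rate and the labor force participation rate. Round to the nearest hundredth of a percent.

Employed = 1,744.72 thousand.
Unemployed = 80.48 thousand.
Labor force = 1,744.72 + 80.48 = 1,825.20 thousand.
Not in labor force = 511.09 + 103.31 + 275.17 + 32.62 + 124.83 = 1,047.02 thousand (those not working and not actively searching are outside the labor force — including those who want a job but have given up searching).
Civilian working-age population = 1,825.20 + 1,047.02 = 2,872.22 thousand.
Unemployment rate = 80.48 / 1,825.20 = 4.41%.
Labor force participation rate = 1,825.20 / 2,872.22 = 63.55%.

Unemployment rate ≈ 4.41%; labor force participation rate ≈ 63.55%.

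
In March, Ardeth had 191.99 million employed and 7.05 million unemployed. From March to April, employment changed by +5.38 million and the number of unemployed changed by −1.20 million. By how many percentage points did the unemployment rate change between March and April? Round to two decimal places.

The unemployment rate changed by −0.66 percentage points.

March: labor force = 191.99 + 7.05 = 199.04; u = 7.05/199.04 = 3.54%.
April: labor force = 197.37 + 5.85 = 203.22; u = 5.85/203.22 = 2.88%.
Change = 2.88% − 3.54% = −0.66 pp.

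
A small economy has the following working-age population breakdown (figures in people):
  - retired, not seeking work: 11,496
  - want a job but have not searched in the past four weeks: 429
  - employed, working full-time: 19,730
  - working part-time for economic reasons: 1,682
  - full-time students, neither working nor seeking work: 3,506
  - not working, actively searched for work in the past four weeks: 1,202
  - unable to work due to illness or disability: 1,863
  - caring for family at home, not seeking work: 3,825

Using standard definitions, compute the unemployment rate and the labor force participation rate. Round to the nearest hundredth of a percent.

Unemployment rate ≈ 5.32%; labor force participation rate ≈ 51.71%.

Employed = 19,730 + 1,682 = 21,412 (anyone who worked, including part-time for economic reasons, counts as employed).
Unemployed = 1,202.
Labor force = 21,412 + 1,202 = 22,614.
Not in labor force = 11,496 + 429 + 3,506 + 1,863 + 3,825 = 21,119 (those not working and not actively searching are outside the labor force — including those who want a job but have given up searching).
Civilian working-age population = 22,614 + 21,119 = 43,733.
Unemployment rate = 1,202 / 22,614 = 5.32%.
Labor force participation rate = 22,614 / 43,733 = 51.71%.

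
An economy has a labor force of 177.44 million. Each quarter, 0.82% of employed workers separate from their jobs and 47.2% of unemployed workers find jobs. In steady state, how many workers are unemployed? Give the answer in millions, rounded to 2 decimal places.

About 3.03 million are unemployed in steady state.

Steady-state unemployment rate u* = s/(s+f) = 0.82/(0.82+47.2) = 0.017076.
Unemployed = u* × labor force = 0.017076 × 177.44 ≈ 3.03 million.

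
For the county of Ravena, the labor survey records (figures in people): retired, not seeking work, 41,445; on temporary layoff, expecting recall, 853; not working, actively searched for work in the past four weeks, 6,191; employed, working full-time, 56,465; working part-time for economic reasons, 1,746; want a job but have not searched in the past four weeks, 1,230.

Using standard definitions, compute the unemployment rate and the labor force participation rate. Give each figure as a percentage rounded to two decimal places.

Unemployment rate ≈ 10.79%; labor force participation rate ≈ 60.46%.

Employed = 56,465 + 1,746 = 58,211 (anyone who worked, including part-time for economic reasons, counts as employed).
Unemployed = 853 + 6,191 = 7,044 (jobless and actively searching, or on temporary layoff).
Labor force = 58,211 + 7,044 = 65,255.
Not in labor force = 41,445 + 1,230 = 42,675 (those not working and not actively searching are outside the labor force — including those who want a job but have given up searching).
Civilian working-age population = 65,255 + 42,675 = 107,930.
Unemployment rate = 7,044 / 65,255 = 10.79%.
Labor force participation rate = 65,255 / 107,930 = 60.46%.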